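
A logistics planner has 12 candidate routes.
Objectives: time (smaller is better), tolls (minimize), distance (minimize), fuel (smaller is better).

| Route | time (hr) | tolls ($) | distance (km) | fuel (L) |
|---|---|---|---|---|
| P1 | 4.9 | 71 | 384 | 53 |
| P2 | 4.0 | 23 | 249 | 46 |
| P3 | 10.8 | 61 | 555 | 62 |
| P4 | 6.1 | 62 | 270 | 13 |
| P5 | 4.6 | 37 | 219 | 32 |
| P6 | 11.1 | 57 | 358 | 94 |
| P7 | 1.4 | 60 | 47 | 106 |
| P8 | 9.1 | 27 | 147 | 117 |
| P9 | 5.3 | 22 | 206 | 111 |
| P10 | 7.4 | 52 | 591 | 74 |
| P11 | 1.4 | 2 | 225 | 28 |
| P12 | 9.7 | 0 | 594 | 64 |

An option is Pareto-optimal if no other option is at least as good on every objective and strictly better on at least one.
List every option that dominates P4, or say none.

P1: worse on tolls (71 vs 62).
P2: worse on fuel (46 vs 13).
P3: worse on time (10.8 vs 6.1).
P5: worse on fuel (32 vs 13).
P6: worse on time (11.1 vs 6.1).
P7: worse on fuel (106 vs 13).
P8: worse on time (9.1 vs 6.1).
P9: worse on fuel (111 vs 13).
P10: worse on time (7.4 vs 6.1).
P11: worse on fuel (28 vs 13).
P12: worse on time (9.7 vs 6.1).
No option dominates P4.

none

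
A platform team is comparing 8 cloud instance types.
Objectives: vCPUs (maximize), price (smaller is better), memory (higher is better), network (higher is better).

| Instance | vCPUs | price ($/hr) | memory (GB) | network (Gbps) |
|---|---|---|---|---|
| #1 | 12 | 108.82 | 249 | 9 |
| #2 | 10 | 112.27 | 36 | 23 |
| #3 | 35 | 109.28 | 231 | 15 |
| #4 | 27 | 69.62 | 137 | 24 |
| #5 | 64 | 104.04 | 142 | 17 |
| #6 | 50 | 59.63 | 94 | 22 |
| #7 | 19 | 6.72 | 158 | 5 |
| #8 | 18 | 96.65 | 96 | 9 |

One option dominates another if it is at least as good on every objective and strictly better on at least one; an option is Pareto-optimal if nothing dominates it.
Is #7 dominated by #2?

#2 vs #7: #2 is worse on vCPUs (10 vs 19), so it does not dominate #7.

No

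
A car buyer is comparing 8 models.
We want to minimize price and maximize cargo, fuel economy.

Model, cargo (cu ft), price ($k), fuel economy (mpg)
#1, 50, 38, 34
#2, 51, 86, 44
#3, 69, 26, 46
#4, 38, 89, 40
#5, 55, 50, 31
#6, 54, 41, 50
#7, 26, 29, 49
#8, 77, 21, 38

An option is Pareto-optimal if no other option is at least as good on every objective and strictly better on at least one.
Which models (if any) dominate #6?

none

#1: worse on cargo (50 vs 54).
#2: worse on cargo (51 vs 54).
#3: worse on fuel economy (46 vs 50).
#4: worse on cargo (38 vs 54).
#5: worse on price (50 vs 41).
#7: worse on cargo (26 vs 54).
#8: worse on fuel economy (38 vs 50).
No option dominates #6.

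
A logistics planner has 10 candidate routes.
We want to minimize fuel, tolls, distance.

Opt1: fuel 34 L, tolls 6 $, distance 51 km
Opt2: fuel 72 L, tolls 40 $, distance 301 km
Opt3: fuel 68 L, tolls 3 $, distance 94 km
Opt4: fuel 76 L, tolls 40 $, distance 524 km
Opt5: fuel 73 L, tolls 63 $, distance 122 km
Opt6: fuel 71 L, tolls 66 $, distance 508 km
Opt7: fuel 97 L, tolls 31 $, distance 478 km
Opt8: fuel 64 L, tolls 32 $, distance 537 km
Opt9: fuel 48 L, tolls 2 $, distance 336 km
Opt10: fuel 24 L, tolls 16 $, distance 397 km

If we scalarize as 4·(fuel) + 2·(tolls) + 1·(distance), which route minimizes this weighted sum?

Opt1

Opt1: 4·34 + 2·6 + 1·51 = 199
Opt2: 4·72 + 2·40 + 1·301 = 669
Opt3: 4·68 + 2·3 + 1·94 = 372
Opt4: 4·76 + 2·40 + 1·524 = 908
Opt5: 4·73 + 2·63 + 1·122 = 540
Opt6: 4·71 + 2·66 + 1·508 = 924
Opt7: 4·97 + 2·31 + 1·478 = 928
Opt8: 4·64 + 2·32 + 1·537 = 857
Opt9: 4·48 + 2·2 + 1·336 = 532
Opt10: 4·24 + 2·16 + 1·397 = 525
Lowest: Opt1 at 199.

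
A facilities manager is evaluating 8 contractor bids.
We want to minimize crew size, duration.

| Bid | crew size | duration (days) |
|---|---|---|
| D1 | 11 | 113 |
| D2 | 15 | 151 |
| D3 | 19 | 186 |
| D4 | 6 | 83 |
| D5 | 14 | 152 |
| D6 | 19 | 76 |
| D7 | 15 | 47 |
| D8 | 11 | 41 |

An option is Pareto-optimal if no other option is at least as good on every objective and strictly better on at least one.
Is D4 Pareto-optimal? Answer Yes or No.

Yes

D1: worse on crew size (11 vs 6).
D2: worse on crew size (15 vs 6).
D3: worse on crew size (19 vs 6).
D5: worse on crew size (14 vs 6).
D6: worse on crew size (19 vs 6).
D7: worse on crew size (15 vs 6).
D8: worse on crew size (11 vs 6).
No option is at least as good as D4 on every objective and strictly better on one.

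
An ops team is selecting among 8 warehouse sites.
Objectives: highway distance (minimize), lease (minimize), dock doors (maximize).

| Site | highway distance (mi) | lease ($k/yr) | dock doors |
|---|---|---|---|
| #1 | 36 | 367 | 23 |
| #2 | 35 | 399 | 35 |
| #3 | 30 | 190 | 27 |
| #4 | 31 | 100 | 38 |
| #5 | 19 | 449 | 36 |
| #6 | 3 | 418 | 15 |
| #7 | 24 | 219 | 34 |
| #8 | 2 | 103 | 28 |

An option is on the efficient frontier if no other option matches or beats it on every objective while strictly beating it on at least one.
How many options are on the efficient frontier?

#1: dominated by #3 (highway distance 30≤36, lease 190≤367, dock doors 27≥23).
#2: dominated by #4 (highway distance 31≤35, lease 100≤399, dock doors 38≥35).
#3: dominated by #8 (highway distance 2≤30, lease 103≤190, dock doors 28≥27).
#4: not dominated (best lease).
#5: not dominated.
#6: dominated by #8 (highway distance 2≤3, lease 103≤418, dock doors 28≥15).
#7: not dominated.
#8: not dominated (best highway distance).
Pareto-optimal: #4, #5, #7, #8 → 4.

4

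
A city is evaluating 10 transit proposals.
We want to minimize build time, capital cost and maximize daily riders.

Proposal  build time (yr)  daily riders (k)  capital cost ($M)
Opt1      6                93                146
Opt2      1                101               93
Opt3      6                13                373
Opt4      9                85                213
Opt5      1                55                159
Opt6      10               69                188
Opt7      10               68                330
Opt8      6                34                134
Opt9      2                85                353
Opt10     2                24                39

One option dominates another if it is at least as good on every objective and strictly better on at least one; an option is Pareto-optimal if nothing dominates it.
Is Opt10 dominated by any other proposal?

No

Opt1: worse on build time (6 vs 2).
Opt2: worse on capital cost (93 vs 39).
Opt3: worse on build time (6 vs 2).
Opt4: worse on build time (9 vs 2).
Opt5: worse on capital cost (159 vs 39).
Opt6: worse on build time (10 vs 2).
Opt7: worse on build time (10 vs 2).
Opt8: worse on build time (6 vs 2).
Opt9: worse on capital cost (353 vs 39).
No option is at least as good as Opt10 on every objective and strictly better on one.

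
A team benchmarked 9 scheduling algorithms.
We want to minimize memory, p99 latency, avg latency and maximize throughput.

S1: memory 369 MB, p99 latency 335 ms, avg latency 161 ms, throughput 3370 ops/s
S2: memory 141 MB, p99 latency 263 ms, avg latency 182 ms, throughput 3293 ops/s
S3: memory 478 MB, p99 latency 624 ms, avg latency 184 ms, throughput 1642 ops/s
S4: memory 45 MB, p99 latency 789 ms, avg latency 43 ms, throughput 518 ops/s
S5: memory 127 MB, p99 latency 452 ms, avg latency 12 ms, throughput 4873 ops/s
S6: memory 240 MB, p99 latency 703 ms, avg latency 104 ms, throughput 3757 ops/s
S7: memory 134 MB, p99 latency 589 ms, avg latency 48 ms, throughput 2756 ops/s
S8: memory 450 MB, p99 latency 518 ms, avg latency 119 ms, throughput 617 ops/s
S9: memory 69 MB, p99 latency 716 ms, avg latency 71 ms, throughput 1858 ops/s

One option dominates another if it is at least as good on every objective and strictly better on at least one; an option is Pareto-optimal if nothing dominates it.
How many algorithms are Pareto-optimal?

S1: not dominated.
S2: not dominated (best p99 latency).
S3: dominated by S1 (memory 369≤478, p99 latency 335≤624, avg latency 161≤184, throughput 3370≥1642).
S4: not dominated (best memory).
S5: not dominated (best avg latency).
S6: dominated by S5 (memory 127≤240, p99 latency 452≤703, avg latency 12≤104, throughput 4873≥3757).
S7: dominated by S5 (memory 127≤134, p99 latency 452≤589, avg latency 12≤48, throughput 4873≥2756).
S8: dominated by S5 (memory 127≤450, p99 latency 452≤518, avg latency 12≤119, throughput 4873≥617).
S9: not dominated.
Pareto-optimal: S1, S2, S4, S5, S9 → 5.

5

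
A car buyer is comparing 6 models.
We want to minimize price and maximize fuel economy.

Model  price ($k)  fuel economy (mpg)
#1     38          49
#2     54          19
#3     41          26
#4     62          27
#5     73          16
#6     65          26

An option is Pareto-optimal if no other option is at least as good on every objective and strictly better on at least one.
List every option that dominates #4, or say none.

#1

#1: price 38≤62, fuel economy 49≥27 — dominates #4.
Others (#2, #3, #5, #6) are each worse than #4 on at least one objective.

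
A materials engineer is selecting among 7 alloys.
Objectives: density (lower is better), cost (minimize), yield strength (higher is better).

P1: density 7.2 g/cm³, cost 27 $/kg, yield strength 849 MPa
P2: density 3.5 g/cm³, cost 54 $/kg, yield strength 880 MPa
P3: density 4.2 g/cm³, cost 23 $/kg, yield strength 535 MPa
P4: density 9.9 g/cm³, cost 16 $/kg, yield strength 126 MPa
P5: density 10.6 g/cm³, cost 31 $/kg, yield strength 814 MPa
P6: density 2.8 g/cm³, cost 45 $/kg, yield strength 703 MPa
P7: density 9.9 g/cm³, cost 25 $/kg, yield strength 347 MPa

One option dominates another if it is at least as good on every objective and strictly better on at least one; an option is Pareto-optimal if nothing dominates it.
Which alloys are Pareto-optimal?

P1, P2, P3, P4, P6

P1: not dominated.
P2: not dominated (best yield strength).
P3: not dominated.
P4: not dominated (best cost).
P5: dominated by P1 (density 7.2≤10.6, cost 27≤31, yield strength 849≥814).
P6: not dominated (best density).
P7: dominated by P3 (density 4.2≤9.9, cost 23≤25, yield strength 535≥347).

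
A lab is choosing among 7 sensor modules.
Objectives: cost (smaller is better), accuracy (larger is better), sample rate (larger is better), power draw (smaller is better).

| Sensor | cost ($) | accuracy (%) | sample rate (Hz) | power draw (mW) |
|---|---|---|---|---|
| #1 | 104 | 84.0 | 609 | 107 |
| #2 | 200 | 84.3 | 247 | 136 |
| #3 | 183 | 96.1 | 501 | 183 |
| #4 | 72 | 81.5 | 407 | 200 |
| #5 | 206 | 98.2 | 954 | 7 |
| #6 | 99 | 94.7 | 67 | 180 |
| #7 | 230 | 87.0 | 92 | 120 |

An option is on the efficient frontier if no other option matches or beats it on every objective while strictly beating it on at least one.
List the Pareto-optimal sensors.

#1: not dominated.
#2: not dominated.
#3: not dominated.
#4: not dominated (best cost).
#5: not dominated (best accuracy).
#6: not dominated.
#7: dominated by #5 (cost 206≤230, accuracy 98.2≥87.0, sample rate 954≥92, power draw 7≤120).

#1, #2, #3, #4, #5, #6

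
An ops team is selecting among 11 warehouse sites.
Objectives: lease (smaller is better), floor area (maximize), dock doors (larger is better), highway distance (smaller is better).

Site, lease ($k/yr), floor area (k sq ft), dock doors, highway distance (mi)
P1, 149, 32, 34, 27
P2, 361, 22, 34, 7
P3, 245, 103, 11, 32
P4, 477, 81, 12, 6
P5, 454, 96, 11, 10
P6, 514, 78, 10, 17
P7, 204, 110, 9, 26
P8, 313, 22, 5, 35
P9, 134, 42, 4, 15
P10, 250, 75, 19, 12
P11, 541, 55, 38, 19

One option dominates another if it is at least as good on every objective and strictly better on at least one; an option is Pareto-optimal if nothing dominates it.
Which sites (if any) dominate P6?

P4: lease 477≤514, floor area 81≥78, dock doors 12≥10, highway distance 6≤17 — dominates P6.
P5: lease 454≤514, floor area 96≥78, dock doors 11≥10, highway distance 10≤17 — dominates P6.
Others (P1, P2, P3, P7, P8, P9, P10, P11) are each worse than P6 on at least one objective.

P4, P5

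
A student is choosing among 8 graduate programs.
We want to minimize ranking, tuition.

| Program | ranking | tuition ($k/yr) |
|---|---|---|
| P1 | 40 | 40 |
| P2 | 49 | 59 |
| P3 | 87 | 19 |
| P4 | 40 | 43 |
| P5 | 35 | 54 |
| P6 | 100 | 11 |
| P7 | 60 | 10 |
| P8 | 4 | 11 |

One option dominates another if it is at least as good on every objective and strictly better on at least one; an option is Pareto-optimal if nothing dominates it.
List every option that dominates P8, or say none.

P1: worse on ranking (40 vs 4).
P2: worse on ranking (49 vs 4).
P3: worse on ranking (87 vs 4).
P4: worse on ranking (40 vs 4).
P5: worse on ranking (35 vs 4).
P6: worse on ranking (100 vs 4).
P7: worse on ranking (60 vs 4).
No option dominates P8.

none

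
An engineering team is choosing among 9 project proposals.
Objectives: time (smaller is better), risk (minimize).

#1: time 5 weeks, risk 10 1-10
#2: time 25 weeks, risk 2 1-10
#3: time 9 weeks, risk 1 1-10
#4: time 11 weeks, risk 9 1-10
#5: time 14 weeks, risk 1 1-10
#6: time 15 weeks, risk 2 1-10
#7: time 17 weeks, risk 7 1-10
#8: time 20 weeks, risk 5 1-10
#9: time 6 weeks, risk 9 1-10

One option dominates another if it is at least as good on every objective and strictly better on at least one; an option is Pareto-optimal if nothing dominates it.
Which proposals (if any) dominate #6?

#3: time 9≤15, risk 1≤2 — dominates #6.
#5: time 14≤15, risk 1≤2 — dominates #6.
Others (#1, #2, #4, #7, #8, #9) are each worse than #6 on at least one objective.

#3, #5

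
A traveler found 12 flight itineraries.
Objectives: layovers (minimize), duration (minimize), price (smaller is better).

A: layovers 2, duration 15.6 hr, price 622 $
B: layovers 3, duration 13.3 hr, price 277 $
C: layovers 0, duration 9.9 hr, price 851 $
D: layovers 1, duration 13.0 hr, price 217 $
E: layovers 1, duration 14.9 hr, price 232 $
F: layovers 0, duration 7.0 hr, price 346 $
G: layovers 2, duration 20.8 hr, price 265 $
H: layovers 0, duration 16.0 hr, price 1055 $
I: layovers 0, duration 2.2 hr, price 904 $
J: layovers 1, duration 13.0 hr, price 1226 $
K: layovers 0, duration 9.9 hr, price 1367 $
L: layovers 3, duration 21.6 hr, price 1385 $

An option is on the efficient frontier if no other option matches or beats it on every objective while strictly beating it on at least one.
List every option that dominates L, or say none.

A: layovers 2≤3, duration 15.6≤21.6, price 622≤1385 — dominates L.
B: layovers 3≤3, duration 13.3≤21.6, price 277≤1385 — dominates L.
C: layovers 0≤3, duration 9.9≤21.6, price 851≤1385 — dominates L.
D: layovers 1≤3, duration 13.0≤21.6, price 217≤1385 — dominates L.
E: layovers 1≤3, duration 14.9≤21.6, price 232≤1385 — dominates L.
F: layovers 0≤3, duration 7.0≤21.6, price 346≤1385 — dominates L.
G: layovers 2≤3, duration 20.8≤21.6, price 265≤1385 — dominates L.
H: layovers 0≤3, duration 16.0≤21.6, price 1055≤1385 — dominates L.
I: layovers 0≤3, duration 2.2≤21.6, price 904≤1385 — dominates L.
J: layovers 1≤3, duration 13.0≤21.6, price 1226≤1385 — dominates L.
K: layovers 0≤3, duration 9.9≤21.6, price 1367≤1385 — dominates L.

A, B, C, D, E, F, G, H, I, J, K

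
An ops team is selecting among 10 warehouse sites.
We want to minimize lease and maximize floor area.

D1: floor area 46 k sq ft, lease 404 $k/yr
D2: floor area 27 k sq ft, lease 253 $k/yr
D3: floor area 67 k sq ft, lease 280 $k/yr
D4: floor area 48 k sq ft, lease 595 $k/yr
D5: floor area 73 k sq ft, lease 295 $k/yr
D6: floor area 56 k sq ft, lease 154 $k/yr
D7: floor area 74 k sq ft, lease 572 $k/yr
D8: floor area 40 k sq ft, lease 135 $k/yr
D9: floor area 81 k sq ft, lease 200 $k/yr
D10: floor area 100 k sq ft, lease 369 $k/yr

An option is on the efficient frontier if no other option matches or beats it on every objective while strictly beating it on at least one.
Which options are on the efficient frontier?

D1: dominated by D3 (floor area 67≥46, lease 280≤404).
D2: dominated by D6 (floor area 56≥27, lease 154≤253).
D3: dominated by D9 (floor area 81≥67, lease 200≤280).
D4: dominated by D3 (floor area 67≥48, lease 280≤595).
D5: dominated by D9 (floor area 81≥73, lease 200≤295).
D6: not dominated.
D7: dominated by D9 (floor area 81≥74, lease 200≤572).
D8: not dominated (best lease).
D9: not dominated.
D10: not dominated (best floor area).

D6, D8, D9, D10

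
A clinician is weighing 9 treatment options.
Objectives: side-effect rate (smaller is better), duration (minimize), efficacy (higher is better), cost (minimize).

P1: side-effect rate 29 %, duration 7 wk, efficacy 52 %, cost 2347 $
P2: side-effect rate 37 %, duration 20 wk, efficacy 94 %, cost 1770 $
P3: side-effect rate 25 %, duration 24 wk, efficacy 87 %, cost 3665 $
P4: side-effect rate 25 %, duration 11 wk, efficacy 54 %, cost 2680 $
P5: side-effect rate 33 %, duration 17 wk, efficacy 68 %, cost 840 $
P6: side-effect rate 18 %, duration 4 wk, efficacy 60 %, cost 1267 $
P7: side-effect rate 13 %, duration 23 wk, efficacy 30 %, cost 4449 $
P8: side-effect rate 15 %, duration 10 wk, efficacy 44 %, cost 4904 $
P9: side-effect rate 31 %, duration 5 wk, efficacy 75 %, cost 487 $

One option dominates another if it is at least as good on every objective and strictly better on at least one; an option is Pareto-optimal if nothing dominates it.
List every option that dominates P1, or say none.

P6

P6: side-effect rate 18≤29, duration 4≤7, efficacy 60≥52, cost 1267≤2347 — dominates P1.
Others (P2, P3, P4, P5, P7, P8, P9) are each worse than P1 on at least one objective.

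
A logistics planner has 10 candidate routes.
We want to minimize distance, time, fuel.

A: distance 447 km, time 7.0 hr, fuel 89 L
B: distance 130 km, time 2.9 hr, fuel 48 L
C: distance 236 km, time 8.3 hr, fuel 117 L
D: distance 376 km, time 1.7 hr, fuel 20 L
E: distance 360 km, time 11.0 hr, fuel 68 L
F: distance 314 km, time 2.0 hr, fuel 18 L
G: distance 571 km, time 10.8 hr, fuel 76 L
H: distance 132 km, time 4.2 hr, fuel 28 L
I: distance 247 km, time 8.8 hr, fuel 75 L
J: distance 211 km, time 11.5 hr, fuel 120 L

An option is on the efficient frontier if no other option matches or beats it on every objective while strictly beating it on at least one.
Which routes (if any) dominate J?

B, H

B: distance 130≤211, time 2.9≤11.5, fuel 48≤120 — dominates J.
H: distance 132≤211, time 4.2≤11.5, fuel 28≤120 — dominates J.
Others (A, C, D, E, F, G, I) are each worse than J on at least one objective.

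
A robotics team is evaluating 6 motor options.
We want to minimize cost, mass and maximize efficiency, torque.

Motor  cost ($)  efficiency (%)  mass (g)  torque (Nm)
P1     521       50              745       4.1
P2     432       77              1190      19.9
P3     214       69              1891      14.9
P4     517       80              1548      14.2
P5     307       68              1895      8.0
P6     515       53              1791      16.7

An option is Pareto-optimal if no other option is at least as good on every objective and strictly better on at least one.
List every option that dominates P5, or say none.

P3: cost 214≤307, efficiency 69≥68, mass 1891≤1895, torque 14.9≥8.0 — dominates P5.
Others (P1, P2, P4, P6) are each worse than P5 on at least one objective.

P3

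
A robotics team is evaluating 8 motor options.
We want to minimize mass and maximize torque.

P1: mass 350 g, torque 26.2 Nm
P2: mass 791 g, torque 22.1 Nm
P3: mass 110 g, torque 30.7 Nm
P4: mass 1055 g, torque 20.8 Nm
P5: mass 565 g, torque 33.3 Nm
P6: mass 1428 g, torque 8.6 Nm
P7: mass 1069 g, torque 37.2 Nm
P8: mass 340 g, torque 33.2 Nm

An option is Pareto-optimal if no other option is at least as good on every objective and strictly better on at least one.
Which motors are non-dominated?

P1: dominated by P3 (mass 110≤350, torque 30.7≥26.2).
P2: dominated by P1 (mass 350≤791, torque 26.2≥22.1).
P3: not dominated (best mass).
P4: dominated by P1 (mass 350≤1055, torque 26.2≥20.8).
P5: not dominated.
P6: dominated by P1 (mass 350≤1428, torque 26.2≥8.6).
P7: not dominated (best torque).
P8: not dominated.

P3, P5, P7, P8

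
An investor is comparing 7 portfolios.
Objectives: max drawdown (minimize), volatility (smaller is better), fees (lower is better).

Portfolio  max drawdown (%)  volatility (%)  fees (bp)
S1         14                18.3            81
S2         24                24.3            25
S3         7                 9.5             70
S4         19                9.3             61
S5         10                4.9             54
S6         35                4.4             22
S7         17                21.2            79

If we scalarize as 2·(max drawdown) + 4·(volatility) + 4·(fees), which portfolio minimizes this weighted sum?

S1: 2·14 + 4·18.3 + 4·81 = 425.2
S2: 2·24 + 4·24.3 + 4·25 = 245.2
S3: 2·7 + 4·9.5 + 4·70 = 332.0
S4: 2·19 + 4·9.3 + 4·61 = 319.2
S5: 2·10 + 4·4.9 + 4·54 = 255.6
S6: 2·35 + 4·4.4 + 4·22 = 175.6
S7: 2·17 + 4·21.2 + 4·79 = 434.8
Lowest: S6 at 175.6.

S6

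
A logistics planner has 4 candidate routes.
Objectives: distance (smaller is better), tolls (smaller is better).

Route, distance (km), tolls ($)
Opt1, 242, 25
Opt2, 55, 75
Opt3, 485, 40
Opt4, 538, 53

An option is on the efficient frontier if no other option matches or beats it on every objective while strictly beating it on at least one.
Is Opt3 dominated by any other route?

Yes

Opt1 vs Opt3: distance 242≤485, tolls 25≤40 — Opt1 is at least as good on every objective and strictly better on at least one, so Opt1 dominates Opt3.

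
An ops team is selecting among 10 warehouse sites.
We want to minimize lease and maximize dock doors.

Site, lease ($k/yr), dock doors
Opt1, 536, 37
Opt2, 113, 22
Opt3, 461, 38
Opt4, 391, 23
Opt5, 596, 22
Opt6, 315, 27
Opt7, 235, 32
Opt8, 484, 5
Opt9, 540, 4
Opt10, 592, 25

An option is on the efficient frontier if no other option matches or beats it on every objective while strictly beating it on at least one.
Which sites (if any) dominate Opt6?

Opt7: lease 235≤315, dock doors 32≥27 — dominates Opt6.
Others (Opt1, Opt2, Opt3, Opt4, Opt5, Opt8, Opt9, Opt10) are each worse than Opt6 on at least one objective.

Opt7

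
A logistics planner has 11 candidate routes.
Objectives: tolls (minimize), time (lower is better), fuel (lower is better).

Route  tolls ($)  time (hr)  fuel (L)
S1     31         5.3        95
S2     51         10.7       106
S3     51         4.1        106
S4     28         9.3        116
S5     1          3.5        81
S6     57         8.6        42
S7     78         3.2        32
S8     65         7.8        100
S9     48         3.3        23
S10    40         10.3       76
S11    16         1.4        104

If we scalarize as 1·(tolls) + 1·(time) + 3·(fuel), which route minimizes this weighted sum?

S1: 1·31 + 1·5.3 + 3·95 = 321.3
S2: 1·51 + 1·10.7 + 3·106 = 379.7
S3: 1·51 + 1·4.1 + 3·106 = 373.1
S4: 1·28 + 1·9.3 + 3·116 = 385.3
S5: 1·1 + 1·3.5 + 3·81 = 247.5
S6: 1·57 + 1·8.6 + 3·42 = 191.6
S7: 1·78 + 1·3.2 + 3·32 = 177.2
S8: 1·65 + 1·7.8 + 3·100 = 372.8
S9: 1·48 + 1·3.3 + 3·23 = 120.3
S10: 1·40 + 1·10.3 + 3·76 = 278.3
S11: 1·16 + 1·1.4 + 3·104 = 329.4
Lowest: S9 at 120.3.

S9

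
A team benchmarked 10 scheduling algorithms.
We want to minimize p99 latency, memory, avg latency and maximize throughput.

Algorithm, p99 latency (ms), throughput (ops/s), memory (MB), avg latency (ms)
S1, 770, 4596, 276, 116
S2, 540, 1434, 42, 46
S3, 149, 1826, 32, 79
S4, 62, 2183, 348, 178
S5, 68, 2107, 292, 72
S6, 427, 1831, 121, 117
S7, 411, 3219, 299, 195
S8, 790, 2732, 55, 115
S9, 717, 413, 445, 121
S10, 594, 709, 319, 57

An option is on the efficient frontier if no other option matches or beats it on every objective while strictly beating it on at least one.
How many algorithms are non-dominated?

S1: not dominated (best throughput).
S2: not dominated (best avg latency).
S3: not dominated (best memory).
S4: not dominated (best p99 latency).
S5: not dominated.
S6: not dominated.
S7: not dominated.
S8: not dominated.
S9: dominated by S2 (p99 latency 540≤717, throughput 1434≥413, memory 42≤445, avg latency 46≤121).
S10: dominated by S2 (p99 latency 540≤594, throughput 1434≥709, memory 42≤319, avg latency 46≤57).
Pareto-optimal: S1, S2, S3, S4, S5, S6, S7, S8 → 8.

8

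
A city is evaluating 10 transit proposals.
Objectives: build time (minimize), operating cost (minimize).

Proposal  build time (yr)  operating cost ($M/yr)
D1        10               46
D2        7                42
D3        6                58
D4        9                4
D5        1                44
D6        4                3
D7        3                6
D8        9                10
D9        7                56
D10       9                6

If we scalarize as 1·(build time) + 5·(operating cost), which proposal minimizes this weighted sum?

D6

D1: 1·10 + 5·46 = 240
D2: 1·7 + 5·42 = 217
D3: 1·6 + 5·58 = 296
D4: 1·9 + 5·4 = 29
D5: 1·1 + 5·44 = 221
D6: 1·4 + 5·3 = 19
D7: 1·3 + 5·6 = 33
D8: 1·9 + 5·10 = 59
D9: 1·7 + 5·56 = 287
D10: 1·9 + 5·6 = 39
Lowest: D6 at 19.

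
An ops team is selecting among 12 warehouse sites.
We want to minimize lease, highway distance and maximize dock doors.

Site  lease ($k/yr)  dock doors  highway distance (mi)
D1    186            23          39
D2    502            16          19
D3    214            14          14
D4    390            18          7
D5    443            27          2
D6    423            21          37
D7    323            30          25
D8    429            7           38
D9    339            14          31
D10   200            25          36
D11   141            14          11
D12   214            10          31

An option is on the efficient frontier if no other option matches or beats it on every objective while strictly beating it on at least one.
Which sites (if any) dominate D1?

none

D2: worse on lease (502 vs 186).
D3: worse on lease (214 vs 186).
D4: worse on lease (390 vs 186).
D5: worse on lease (443 vs 186).
D6: worse on lease (423 vs 186).
D7: worse on lease (323 vs 186).
D8: worse on lease (429 vs 186).
D9: worse on lease (339 vs 186).
D10: worse on lease (200 vs 186).
D11: worse on dock doors (14 vs 23).
D12: worse on lease (214 vs 186).
No option dominates D1.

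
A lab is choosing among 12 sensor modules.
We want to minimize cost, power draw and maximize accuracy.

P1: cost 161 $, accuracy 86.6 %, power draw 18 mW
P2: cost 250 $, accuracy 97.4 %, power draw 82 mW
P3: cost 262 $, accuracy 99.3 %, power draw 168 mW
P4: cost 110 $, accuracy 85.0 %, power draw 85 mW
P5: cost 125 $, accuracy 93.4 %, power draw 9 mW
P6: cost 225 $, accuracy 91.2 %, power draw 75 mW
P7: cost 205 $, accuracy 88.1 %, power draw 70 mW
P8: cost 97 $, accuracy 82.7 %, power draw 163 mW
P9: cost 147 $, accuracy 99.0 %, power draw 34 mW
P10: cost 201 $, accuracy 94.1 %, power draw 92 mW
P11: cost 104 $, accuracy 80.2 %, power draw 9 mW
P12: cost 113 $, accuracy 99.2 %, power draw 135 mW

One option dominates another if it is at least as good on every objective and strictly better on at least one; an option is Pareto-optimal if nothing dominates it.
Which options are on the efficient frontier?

P3, P4, P5, P8, P9, P11, P12

P1: dominated by P5 (cost 125≤161, accuracy 93.4≥86.6, power draw 9≤18).
P2: dominated by P9 (cost 147≤250, accuracy 99.0≥97.4, power draw 34≤82).
P3: not dominated (best accuracy).
P4: not dominated.
P5: not dominated.
P6: dominated by P5 (cost 125≤225, accuracy 93.4≥91.2, power draw 9≤75).
P7: dominated by P5 (cost 125≤205, accuracy 93.4≥88.1, power draw 9≤70).
P8: not dominated (best cost).
P9: not dominated.
P10: dominated by P9 (cost 147≤201, accuracy 99.0≥94.1, power draw 34≤92).
P11: not dominated.
P12: not dominated.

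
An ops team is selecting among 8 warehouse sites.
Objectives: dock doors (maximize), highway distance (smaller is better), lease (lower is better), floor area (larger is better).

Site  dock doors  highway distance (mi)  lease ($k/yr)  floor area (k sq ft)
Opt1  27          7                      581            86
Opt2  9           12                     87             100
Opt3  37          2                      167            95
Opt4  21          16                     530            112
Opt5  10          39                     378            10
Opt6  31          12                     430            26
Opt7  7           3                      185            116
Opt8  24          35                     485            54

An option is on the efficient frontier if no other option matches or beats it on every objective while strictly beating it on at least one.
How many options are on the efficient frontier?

4

Opt1: dominated by Opt3 (dock doors 37≥27, highway distance 2≤7, lease 167≤581, floor area 95≥86).
Opt2: not dominated (best lease).
Opt3: not dominated (best dock doors).
Opt4: not dominated.
Opt5: dominated by Opt3 (dock doors 37≥10, highway distance 2≤39, lease 167≤378, floor area 95≥10).
Opt6: dominated by Opt3 (dock doors 37≥31, highway distance 2≤12, lease 167≤430, floor area 95≥26).
Opt7: not dominated (best floor area).
Opt8: dominated by Opt3 (dock doors 37≥24, highway distance 2≤35, lease 167≤485, floor area 95≥54).
Pareto-optimal: Opt2, Opt3, Opt4, Opt7 → 4.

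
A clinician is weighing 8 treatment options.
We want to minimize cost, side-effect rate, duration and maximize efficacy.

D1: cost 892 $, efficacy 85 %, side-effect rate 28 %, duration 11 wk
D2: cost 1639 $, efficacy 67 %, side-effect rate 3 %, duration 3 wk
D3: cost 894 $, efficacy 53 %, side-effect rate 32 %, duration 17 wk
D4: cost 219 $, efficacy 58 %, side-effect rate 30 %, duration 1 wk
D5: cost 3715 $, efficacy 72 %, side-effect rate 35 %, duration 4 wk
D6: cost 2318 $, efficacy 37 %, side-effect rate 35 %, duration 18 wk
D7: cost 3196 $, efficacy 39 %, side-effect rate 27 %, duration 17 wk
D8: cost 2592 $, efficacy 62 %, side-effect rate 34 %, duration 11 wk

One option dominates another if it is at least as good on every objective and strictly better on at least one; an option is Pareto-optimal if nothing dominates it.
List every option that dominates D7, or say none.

D2: cost 1639≤3196, efficacy 67≥39, side-effect rate 3≤27, duration 3≤17 — dominates D7.
Others (D1, D3, D4, D5, D6, D8) are each worse than D7 on at least one objective.

D2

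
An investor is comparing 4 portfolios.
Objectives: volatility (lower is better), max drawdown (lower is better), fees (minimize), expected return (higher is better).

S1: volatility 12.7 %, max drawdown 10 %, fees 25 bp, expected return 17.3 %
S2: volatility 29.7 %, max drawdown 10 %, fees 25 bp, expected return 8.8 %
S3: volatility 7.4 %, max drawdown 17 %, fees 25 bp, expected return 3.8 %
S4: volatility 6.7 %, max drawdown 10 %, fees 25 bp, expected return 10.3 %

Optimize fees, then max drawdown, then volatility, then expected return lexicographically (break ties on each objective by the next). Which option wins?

First minimize fees: best is 25, kept {S1, S2, S3, S4}.
Then minimize max drawdown: best is 10, kept {S1, S2, S4}.
Then minimize volatility: best is 6.7, kept {S4}.

S4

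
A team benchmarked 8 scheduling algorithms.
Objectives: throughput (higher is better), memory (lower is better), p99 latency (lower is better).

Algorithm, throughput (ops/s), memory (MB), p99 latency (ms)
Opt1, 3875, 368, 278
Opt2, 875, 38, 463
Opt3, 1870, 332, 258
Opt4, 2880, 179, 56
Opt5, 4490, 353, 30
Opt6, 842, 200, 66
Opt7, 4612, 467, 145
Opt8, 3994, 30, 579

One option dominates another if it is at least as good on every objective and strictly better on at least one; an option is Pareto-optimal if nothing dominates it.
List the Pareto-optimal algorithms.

Opt2, Opt4, Opt5, Opt7, Opt8

Opt1: dominated by Opt5 (throughput 4490≥3875, memory 353≤368, p99 latency 30≤278).
Opt2: not dominated.
Opt3: dominated by Opt4 (throughput 2880≥1870, memory 179≤332, p99 latency 56≤258).
Opt4: not dominated.
Opt5: not dominated (best p99 latency).
Opt6: dominated by Opt4 (throughput 2880≥842, memory 179≤200, p99 latency 56≤66).
Opt7: not dominated (best throughput).
Opt8: not dominated (best memory).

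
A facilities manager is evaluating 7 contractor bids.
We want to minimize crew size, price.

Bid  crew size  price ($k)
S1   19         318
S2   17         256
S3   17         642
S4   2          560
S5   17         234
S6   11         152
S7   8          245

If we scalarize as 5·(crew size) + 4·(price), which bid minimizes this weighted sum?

S6

S1: 5·19 + 4·318 = 1367
S2: 5·17 + 4·256 = 1109
S3: 5·17 + 4·642 = 2653
S4: 5·2 + 4·560 = 2250
S5: 5·17 + 4·234 = 1021
S6: 5·11 + 4·152 = 663
S7: 5·8 + 4·245 = 1020
Lowest: S6 at 663.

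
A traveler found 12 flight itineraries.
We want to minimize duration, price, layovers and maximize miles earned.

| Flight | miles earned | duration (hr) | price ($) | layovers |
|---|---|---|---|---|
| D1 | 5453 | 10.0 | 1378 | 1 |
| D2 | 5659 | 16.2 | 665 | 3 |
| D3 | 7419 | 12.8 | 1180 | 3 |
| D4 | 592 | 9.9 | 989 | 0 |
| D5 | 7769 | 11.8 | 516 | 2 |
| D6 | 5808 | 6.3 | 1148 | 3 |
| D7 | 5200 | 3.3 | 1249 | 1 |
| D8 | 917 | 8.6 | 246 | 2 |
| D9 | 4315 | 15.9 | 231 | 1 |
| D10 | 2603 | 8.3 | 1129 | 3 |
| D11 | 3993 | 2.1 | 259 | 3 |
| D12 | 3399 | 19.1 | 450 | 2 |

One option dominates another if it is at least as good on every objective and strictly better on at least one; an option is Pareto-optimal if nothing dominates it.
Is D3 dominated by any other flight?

Yes

D5 vs D3: miles earned 7769≥7419, duration 11.8≤12.8, price 516≤1180, layovers 2≤3 — D5 is at least as good on every objective and strictly better on at least one, so D5 dominates D3.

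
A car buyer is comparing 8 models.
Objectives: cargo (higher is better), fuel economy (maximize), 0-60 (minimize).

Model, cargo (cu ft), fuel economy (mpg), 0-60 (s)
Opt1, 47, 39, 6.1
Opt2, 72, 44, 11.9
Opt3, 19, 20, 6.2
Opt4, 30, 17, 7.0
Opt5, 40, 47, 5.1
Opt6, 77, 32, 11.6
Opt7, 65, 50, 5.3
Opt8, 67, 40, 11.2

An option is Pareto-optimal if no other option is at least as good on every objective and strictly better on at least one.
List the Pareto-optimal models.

Opt1: dominated by Opt7 (cargo 65≥47, fuel economy 50≥39, 0-60 5.3≤6.1).
Opt2: not dominated.
Opt3: dominated by Opt1 (cargo 47≥19, fuel economy 39≥20, 0-60 6.1≤6.2).
Opt4: dominated by Opt1 (cargo 47≥30, fuel economy 39≥17, 0-60 6.1≤7.0).
Opt5: not dominated (best 0-60).
Opt6: not dominated (best cargo).
Opt7: not dominated (best fuel economy).
Opt8: not dominated.

Opt2, Opt5, Opt6, Opt7, Opt8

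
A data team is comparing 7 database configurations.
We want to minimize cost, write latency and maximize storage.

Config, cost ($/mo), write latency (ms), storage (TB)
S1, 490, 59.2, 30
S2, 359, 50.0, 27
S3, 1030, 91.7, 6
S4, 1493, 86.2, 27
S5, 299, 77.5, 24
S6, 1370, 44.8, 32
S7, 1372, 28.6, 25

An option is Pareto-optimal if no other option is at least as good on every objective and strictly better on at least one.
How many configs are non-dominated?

S1: not dominated.
S2: not dominated.
S3: dominated by S1 (cost 490≤1030, write latency 59.2≤91.7, storage 30≥6).
S4: dominated by S1 (cost 490≤1493, write latency 59.2≤86.2, storage 30≥27).
S5: not dominated (best cost).
S6: not dominated (best storage).
S7: not dominated (best write latency).
Pareto-optimal: S1, S2, S5, S6, S7 → 5.

5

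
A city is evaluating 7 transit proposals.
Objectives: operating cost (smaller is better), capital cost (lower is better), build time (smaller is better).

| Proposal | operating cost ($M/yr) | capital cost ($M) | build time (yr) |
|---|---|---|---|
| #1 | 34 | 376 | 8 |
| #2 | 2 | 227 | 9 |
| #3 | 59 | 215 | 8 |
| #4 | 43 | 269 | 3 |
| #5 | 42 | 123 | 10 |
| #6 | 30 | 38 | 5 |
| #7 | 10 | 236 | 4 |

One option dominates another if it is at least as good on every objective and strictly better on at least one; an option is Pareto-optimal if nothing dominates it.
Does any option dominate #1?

#6 vs #1: operating cost 30≤34, capital cost 38≤376, build time 5≤8 — #6 is at least as good on every objective and strictly better on at least one, so #6 dominates #1.

Yes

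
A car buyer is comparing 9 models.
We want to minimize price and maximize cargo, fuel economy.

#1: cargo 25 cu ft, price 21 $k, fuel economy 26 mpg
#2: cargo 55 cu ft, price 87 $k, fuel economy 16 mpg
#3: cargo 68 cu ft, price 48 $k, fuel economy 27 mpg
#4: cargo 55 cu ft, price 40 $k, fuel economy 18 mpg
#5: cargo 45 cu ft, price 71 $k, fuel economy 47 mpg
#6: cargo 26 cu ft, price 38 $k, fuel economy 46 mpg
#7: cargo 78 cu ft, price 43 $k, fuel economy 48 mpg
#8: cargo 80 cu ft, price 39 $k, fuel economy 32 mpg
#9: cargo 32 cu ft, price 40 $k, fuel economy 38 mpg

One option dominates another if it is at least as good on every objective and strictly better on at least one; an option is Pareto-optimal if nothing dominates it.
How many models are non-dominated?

5

#1: not dominated (best price).
#2: dominated by #3 (cargo 68≥55, price 48≤87, fuel economy 27≥16).
#3: dominated by #7 (cargo 78≥68, price 43≤48, fuel economy 48≥27).
#4: dominated by #8 (cargo 80≥55, price 39≤40, fuel economy 32≥18).
#5: dominated by #7 (cargo 78≥45, price 43≤71, fuel economy 48≥47).
#6: not dominated.
#7: not dominated (best fuel economy).
#8: not dominated (best cargo).
#9: not dominated.
Pareto-optimal: #1, #6, #7, #8, #9 → 5.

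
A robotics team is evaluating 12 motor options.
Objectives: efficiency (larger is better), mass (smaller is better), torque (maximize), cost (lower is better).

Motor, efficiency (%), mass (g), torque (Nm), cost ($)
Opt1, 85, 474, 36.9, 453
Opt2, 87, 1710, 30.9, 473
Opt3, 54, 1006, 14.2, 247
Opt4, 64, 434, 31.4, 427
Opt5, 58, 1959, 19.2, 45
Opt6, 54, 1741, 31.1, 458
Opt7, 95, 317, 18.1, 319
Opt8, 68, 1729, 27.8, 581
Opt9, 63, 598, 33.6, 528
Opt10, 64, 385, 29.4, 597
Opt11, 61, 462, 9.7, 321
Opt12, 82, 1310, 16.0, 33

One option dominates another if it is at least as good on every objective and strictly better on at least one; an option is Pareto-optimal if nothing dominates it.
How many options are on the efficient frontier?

Opt1: not dominated (best torque).
Opt2: not dominated.
Opt3: not dominated.
Opt4: not dominated.
Opt5: not dominated.
Opt6: dominated by Opt1 (efficiency 85≥54, mass 474≤1741, torque 36.9≥31.1, cost 453≤458).
Opt7: not dominated (best efficiency).
Opt8: dominated by Opt1 (efficiency 85≥68, mass 474≤1729, torque 36.9≥27.8, cost 453≤581).
Opt9: dominated by Opt1 (efficiency 85≥63, mass 474≤598, torque 36.9≥33.6, cost 453≤528).
Opt10: not dominated.
Opt11: dominated by Opt7 (efficiency 95≥61, mass 317≤462, torque 18.1≥9.7, cost 319≤321).
Opt12: not dominated (best cost).
Pareto-optimal: Opt1, Opt2, Opt3, Opt4, Opt5, Opt7, Opt10, Opt12 → 8.

8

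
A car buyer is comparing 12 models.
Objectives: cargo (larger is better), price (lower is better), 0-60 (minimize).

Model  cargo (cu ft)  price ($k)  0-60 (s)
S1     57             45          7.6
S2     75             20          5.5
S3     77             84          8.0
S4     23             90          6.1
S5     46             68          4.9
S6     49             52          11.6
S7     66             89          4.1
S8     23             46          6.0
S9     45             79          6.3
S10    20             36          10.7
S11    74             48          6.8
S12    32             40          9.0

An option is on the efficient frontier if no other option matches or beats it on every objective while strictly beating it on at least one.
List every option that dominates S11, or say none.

S2: cargo 75≥74, price 20≤48, 0-60 5.5≤6.8 — dominates S11.
Others (S1, S3, S4, S5, S6, S7, S8, S9, S10, S12) are each worse than S11 on at least one objective.

S2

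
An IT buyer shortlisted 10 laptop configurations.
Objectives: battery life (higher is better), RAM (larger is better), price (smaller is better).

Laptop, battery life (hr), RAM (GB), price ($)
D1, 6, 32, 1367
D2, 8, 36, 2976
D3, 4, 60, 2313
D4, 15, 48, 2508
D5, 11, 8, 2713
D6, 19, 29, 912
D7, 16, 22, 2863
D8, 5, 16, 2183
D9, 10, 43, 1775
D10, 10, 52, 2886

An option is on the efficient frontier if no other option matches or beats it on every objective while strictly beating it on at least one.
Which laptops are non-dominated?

D1, D3, D4, D6, D9, D10

D1: not dominated.
D2: dominated by D4 (battery life 15≥8, RAM 48≥36, price 2508≤2976).
D3: not dominated (best RAM).
D4: not dominated.
D5: dominated by D4 (battery life 15≥11, RAM 48≥8, price 2508≤2713).
D6: not dominated (best battery life).
D7: dominated by D6 (battery life 19≥16, RAM 29≥22, price 912≤2863).
D8: dominated by D1 (battery life 6≥5, RAM 32≥16, price 1367≤2183).
D9: not dominated.
D10: not dominated.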